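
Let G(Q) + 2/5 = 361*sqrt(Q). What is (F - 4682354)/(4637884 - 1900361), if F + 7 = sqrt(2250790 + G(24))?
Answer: -4682361/2737523 + sqrt(56269740 + 18050*sqrt(6))/13687615 ≈ -1.7099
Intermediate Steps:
G(Q) = -2/5 + 361*sqrt(Q)
F = -7 + sqrt(11253948/5 + 722*sqrt(6)) (F = -7 + sqrt(2250790 + (-2/5 + 361*sqrt(24))) = -7 + sqrt(2250790 + (-2/5 + 361*(2*sqrt(6)))) = -7 + sqrt(2250790 + (-2/5 + 722*sqrt(6))) = -7 + sqrt(11253948/5 + 722*sqrt(6)) ≈ 1493.9)
(F - 4682354)/(4637884 - 1900361) = ((-7 + sqrt(56269740 + 18050*sqrt(6))/5) - 4682354)/(4637884 - 1900361) = (-4682361 + sqrt(56269740 + 18050*sqrt(6))/5)/2737523 = (-4682361 + sqrt(56269740 + 18050*sqrt(6))/5)*(1/2737523) = -4682361/2737523 + sqrt(56269740 + 18050*sqrt(6))/13687615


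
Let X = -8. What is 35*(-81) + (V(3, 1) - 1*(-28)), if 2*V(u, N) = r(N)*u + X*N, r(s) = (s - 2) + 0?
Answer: -5625/2 ≈ -2812.5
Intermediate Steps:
r(s) = -2 + s (r(s) = (-2 + s) + 0 = -2 + s)
V(u, N) = -4*N + u*(-2 + N)/2 (V(u, N) = ((-2 + N)*u - 8*N)/2 = (u*(-2 + N) - 8*N)/2 = (-8*N + u*(-2 + N))/2 = -4*N + u*(-2 + N)/2)
35*(-81) + (V(3, 1) - 1*(-28)) = 35*(-81) + ((-4*1 + (½)*3*(-2 + 1)) - 1*(-28)) = -2835 + ((-4 + (½)*3*(-1)) + 28) = -2835 + ((-4 - 3/2) + 28) = -2835 + (-11/2 + 28) = -2835 + 45/2 = -5625/2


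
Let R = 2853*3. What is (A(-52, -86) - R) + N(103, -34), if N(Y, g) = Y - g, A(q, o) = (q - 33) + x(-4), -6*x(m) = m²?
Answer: -25529/3 ≈ -8509.7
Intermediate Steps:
x(m) = -m²/6
R = 8559
A(q, o) = -107/3 + q (A(q, o) = (q - 33) - ⅙*(-4)² = (-33 + q) - ⅙*16 = (-33 + q) - 8/3 = -107/3 + q)
(A(-52, -86) - R) + N(103, -34) = ((-107/3 - 52) - 1*8559) + (103 - 1*(-34)) = (-263/3 - 8559) + (103 + 34) = -25940/3 + 137 = -25529/3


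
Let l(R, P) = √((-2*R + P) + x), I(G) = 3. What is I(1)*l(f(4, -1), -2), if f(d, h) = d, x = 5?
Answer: 3*I*√5 ≈ 6.7082*I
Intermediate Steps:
l(R, P) = √(5 + P - 2*R) (l(R, P) = √((-2*R + P) + 5) = √((P - 2*R) + 5) = √(5 + P - 2*R))
I(1)*l(f(4, -1), -2) = 3*√(5 - 2 - 2*4) = 3*√(5 - 2 - 8) = 3*√(-5) = 3*(I*√5) = 3*I*√5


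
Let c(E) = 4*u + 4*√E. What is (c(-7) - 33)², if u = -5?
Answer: 2697 - 424*I*√7 ≈ 2697.0 - 1121.8*I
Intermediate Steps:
c(E) = -20 + 4*√E (c(E) = 4*(-5) + 4*√E = -20 + 4*√E)
(c(-7) - 33)² = ((-20 + 4*√(-7)) - 33)² = ((-20 + 4*(I*√7)) - 33)² = ((-20 + 4*I*√7) - 33)² = (-53 + 4*I*√7)²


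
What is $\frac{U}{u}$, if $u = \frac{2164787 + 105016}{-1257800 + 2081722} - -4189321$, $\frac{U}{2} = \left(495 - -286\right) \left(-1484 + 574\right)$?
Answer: $- \frac{33461120264}{98619314479} \approx -0.3393$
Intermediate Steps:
$U = -1421420$ ($U = 2 \left(495 - -286\right) \left(-1484 + 574\right) = 2 \left(495 + 286\right) \left(-910\right) = 2 \cdot 781 \left(-910\right) = 2 \left(-710710\right) = -1421420$)
$u = \frac{3451676006765}{823922}$ ($u = \frac{2269803}{823922} + 4189321 = \frac{3451676006765}{823922} \approx 4.1893 \cdot 10^{6}$)
$\frac{U}{u} = - \frac{1421420}{\frac{3451676006765}{823922}} = \left(-1421420\right) \frac{823922}{3451676006765} = - \frac{33461120264}{98619314479}$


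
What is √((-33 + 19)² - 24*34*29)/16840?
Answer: I*√5867/8420 ≈ 0.009097*I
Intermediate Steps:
√((-33 + 19)² - 24*34*29)/16840 = √((-14)² - 816*29)*(1/16840) = √(196 - 1*23664)*(1/16840) = √(196 - 23664)*(1/16840) = √(-23468)*(1/16840) = (2*I*√5867)*(1/16840) = I*√5867/8420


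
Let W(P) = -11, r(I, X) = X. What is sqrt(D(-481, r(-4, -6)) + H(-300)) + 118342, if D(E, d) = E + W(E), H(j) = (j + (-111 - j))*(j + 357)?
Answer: 118342 + I*sqrt(6819) ≈ 1.1834e+5 + 82.577*I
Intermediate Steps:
H(j) = -39627 - 111*j (H(j) = -111*(357 + j) = -39627 - 111*j)
D(E, d) = -11 + E (D(E, d) = E - 11 = -11 + E)
sqrt(D(-481, r(-4, -6)) + H(-300)) + 118342 = sqrt((-11 - 481) + (-39627 - 111*(-300))) + 118342 = sqrt(-492 + (-39627 + 33300)) + 118342 = sqrt(-492 - 6327) + 118342 = sqrt(-6819) + 118342 = I*sqrt(6819) + 118342 = 118342 + I*sqrt(6819)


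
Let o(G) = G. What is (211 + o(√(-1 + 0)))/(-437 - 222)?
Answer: -211/659 - I/659 ≈ -0.32018 - 0.0015175*I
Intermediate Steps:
(211 + o(√(-1 + 0)))/(-437 - 222) = (211 + √(-1 + 0))/(-437 - 222) = (211 + √(-1))/(-659) = (211 + I)*(-1/659) = -211/659 - I/659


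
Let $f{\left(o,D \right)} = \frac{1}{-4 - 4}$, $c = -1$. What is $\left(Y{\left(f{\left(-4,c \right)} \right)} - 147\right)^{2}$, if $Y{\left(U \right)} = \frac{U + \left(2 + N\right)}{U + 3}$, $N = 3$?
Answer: $\frac{11168964}{529} \approx 21113.0$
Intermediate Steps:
$f{\left(o,D \right)} = - \frac{1}{8}$ ($f{\left(o,D \right)} = \frac{1}{-8} = - \frac{1}{8}$)
$Y{\left(U \right)} = \frac{5 + U}{3 + U}$ ($Y{\left(U \right)} = \frac{U + \left(2 + 3\right)}{U + 3} = \frac{U + 5}{3 + U} = \frac{5 + U}{3 + U}$)
$\left(Y{\left(f{\left(-4,c \right)} \right)} - 147\right)^{2} = \left(\frac{5 - \frac{1}{8}}{3 - \frac{1}{8}} - 147\right)^{2} = \left(\frac{1}{\frac{23}{8}} \cdot \frac{39}{8} - 147\right)^{2} = \left(\frac{8}{23} \cdot \frac{39}{8} - 147\right)^{2} = \left(\frac{39}{23} - 147\right)^{2} = \left(- \frac{3342}{23}\right)^{2} = \frac{11168964}{529}$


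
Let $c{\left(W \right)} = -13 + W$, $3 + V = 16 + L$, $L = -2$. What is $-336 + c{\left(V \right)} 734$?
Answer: $-1804$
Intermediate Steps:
$V = 11$ ($V = -3 + \left(16 - 2\right) = -3 + 14 = 11$)
$-336 + c{\left(V \right)} 734 = -336 + \left(-13 + 11\right) 734 = -336 - 1468 = -1804$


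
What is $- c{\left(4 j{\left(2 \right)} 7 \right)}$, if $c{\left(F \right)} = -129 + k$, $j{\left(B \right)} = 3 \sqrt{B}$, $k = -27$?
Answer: $156$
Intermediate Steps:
$c{\left(F \right)} = -156$ ($c{\left(F \right)} = -129 - 27 = -156$)
$- c{\left(4 j{\left(2 \right)} 7 \right)} = \left(-1\right) \left(-156\right) = 156$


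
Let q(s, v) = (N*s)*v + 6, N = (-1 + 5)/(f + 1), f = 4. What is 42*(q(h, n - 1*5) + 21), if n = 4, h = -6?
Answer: 6678/5 ≈ 1335.6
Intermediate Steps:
N = ⅘ (N = (-1 + 5)/(4 + 1) = 4/5 = 4*(⅕) = ⅘ ≈ 0.80000)
q(s, v) = 6 + 4*s*v/5 (q(s, v) = (4*s/5)*v + 6 = 4*s*v/5 + 6 = 6 + 4*s*v/5)
42*(q(h, n - 1*5) + 21) = 42*((6 + (⅘)*(-6)*(4 - 1*5)) + 21) = 42*((6 + (⅘)*(-6)*(4 - 5)) + 21) = 42*((6 + (⅘)*(-6)*(-1)) + 21) = 42*((6 + 24/5) + 21) = 42*(54/5 + 21) = 42*(159/5) = 6678/5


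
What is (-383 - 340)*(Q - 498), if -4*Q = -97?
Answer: 1370085/4 ≈ 3.4252e+5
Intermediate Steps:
Q = 97/4 (Q = -¼*(-97) = 97/4 ≈ 24.250)
(-383 - 340)*(Q - 498) = (-383 - 340)*(97/4 - 498) = -723*(-1895/4) = 1370085/4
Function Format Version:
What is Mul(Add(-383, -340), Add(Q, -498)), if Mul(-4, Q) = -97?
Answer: Rational(1370085, 4) ≈ 3.4252e+5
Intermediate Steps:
Q = Rational(97, 4) (Q = Mul(Rational(-1, 4), -97) = Rational(97, 4) ≈ 24.250)
Mul(Add(-383, -340), Add(Q, -498)) = Mul(Add(-383, -340), Add(Rational(97, 4), -498)) = Mul(-723, Rational(-1895, 4)) = Rational(1370085, 4)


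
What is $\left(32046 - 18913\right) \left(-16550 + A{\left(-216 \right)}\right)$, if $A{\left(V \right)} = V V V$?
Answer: $-132567732718$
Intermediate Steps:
$A{\left(V \right)} = V^{3}$ ($A{\left(V \right)} = V^{2} V = V^{3}$)
$\left(32046 - 18913\right) \left(-16550 + A{\left(-216 \right)}\right) = \left(32046 - 18913\right) \left(-16550 + \left(-216\right)^{3}\right) = 13133 \left(-16550 - 10077696\right) = 13133 \left(-10094246\right) = -132567732718$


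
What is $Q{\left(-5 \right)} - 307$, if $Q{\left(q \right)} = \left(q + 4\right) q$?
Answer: $-302$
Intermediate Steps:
$Q{\left(q \right)} = q \left(4 + q\right)$ ($Q{\left(q \right)} = \left(4 + q\right) q = q \left(4 + q\right)$)
$Q{\left(-5 \right)} - 307 = - 5 \left(4 - 5\right) - 307 = \left(-5\right) \left(-1\right) - 307 = 5 - 307 = -302$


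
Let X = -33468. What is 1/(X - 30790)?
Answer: -1/64258 ≈ -1.5562e-5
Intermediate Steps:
1/(X - 30790) = 1/(-33468 - 30790) = 1/(-64258) = -1/64258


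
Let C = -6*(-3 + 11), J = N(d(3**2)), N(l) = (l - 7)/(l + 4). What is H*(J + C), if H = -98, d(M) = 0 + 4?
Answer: 18963/4 ≈ 4740.8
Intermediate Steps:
d(M) = 4
N(l) = (-7 + l)/(4 + l)
J = -3/8 (J = (-7 + 4)/(4 + 4) = -3/8 ≈ -0.37500)
C = -48 (C = -6*8 = -48)
H*(J + C) = -98*(-3/8 - 48) = -98*(-387/8) = 18963/4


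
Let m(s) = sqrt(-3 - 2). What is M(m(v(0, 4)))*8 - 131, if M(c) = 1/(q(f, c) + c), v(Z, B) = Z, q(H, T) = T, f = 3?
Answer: -131 - 4*I*sqrt(5)/5 ≈ -131.0 - 1.7889*I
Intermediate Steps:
m(s) = I*sqrt(5) (m(s) = sqrt(-5) = I*sqrt(5))
M(c) = 1/(2*c) (M(c) = 1/(c + c) = 1/(2*c))
M(m(v(0, 4)))*8 - 131 = (1/(2*((I*sqrt(5)))))*8 - 131 = ((-I*sqrt(5)/5)/2)*8 - 131 = -I*sqrt(5)/10*8 - 131 = -4*I*sqrt(5)/5 - 131 = -131 - 4*I*sqrt(5)/5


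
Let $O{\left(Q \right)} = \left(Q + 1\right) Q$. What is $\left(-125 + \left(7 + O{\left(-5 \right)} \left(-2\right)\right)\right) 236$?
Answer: $-37288$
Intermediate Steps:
$O{\left(Q \right)} = Q \left(1 + Q\right)$ ($O{\left(Q \right)} = \left(1 + Q\right) Q = Q \left(1 + Q\right)$)
$\left(-125 + \left(7 + O{\left(-5 \right)} \left(-2\right)\right)\right) 236 = \left(-125 + \left(7 + - 5 \left(1 - 5\right) \left(-2\right)\right)\right) 236 = \left(-125 + \left(7 + \left(-5\right) \left(-4\right) \left(-2\right)\right)\right) 236 = \left(-125 + \left(7 + 20 \left(-2\right)\right)\right) 236 = \left(-125 + \left(7 - 40\right)\right) 236 = \left(-125 - 33\right) 236 = \left(-158\right) 236 = -37288$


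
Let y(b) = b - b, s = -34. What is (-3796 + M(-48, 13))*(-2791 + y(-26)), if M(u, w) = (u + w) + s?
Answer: 10787215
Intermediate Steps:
y(b) = 0
M(u, w) = -34 + u + w (M(u, w) = (u + w) - 34 = -34 + u + w)
(-3796 + M(-48, 13))*(-2791 + y(-26)) = (-3796 + (-34 - 48 + 13))*(-2791 + 0) = (-3796 - 69)*(-2791) = -3865*(-2791) = 10787215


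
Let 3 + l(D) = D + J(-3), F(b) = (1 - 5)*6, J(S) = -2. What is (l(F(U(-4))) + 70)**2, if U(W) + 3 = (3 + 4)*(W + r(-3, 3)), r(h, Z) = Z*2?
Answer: 1681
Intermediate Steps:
r(h, Z) = 2*Z
U(W) = 39 + 7*W (U(W) = -3 + (3 + 4)*(W + 2*3) = -3 + 7*(W + 6) = -3 + 7*(6 + W) = -3 + (42 + 7*W) = 39 + 7*W)
F(b) = -24 (F(b) = -4*6 = -24)
l(D) = -5 + D (l(D) = -3 + (D - 2) = -3 + (-2 + D) = -5 + D)
(l(F(U(-4))) + 70)**2 = ((-5 - 24) + 70)**2 = (-29 + 70)**2 = 41**2 = 1681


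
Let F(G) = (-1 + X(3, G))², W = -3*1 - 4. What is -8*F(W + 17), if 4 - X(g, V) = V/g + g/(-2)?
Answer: -98/9 ≈ -10.889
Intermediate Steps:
W = -7 (W = -3 - 4 = -7)
X(g, V) = 4 + g/2 - V/g (X(g, V) = 4 - (V/g + g/(-2)) = 4 - (V/g + g*(-½)) = 4 - (V/g - g/2) = 4 - (-g/2 + V/g) = 4 + (g/2 - V/g) = 4 + g/2 - V/g)
F(G) = (9/2 - G/3)² (F(G) = (-1 + (4 + (½)*3 - 1*G/3))² = (-1 + (4 + 3/2 - 1*G*⅓))² = (-1 + (4 + 3/2 - G/3))² = (-1 + (11/2 - G/3))² = (9/2 - G/3)²)
-8*F(W + 17) = -2*(-27 + 2*(-7 + 17))²/9 = -2*(-27 + 2*10)²/9 = -2*(-27 + 20)²/9 = -2*(-7)²/9 = -2*49/9 = -8*49/36 = -98/9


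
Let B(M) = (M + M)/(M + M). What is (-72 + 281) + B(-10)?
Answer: 210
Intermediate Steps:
B(M) = 1 (B(M) = (2*M)/((2*M)) = (2*M)*(1/(2*M)) = 1)
(-72 + 281) + B(-10) = (-72 + 281) + 1 = 209 + 1 = 210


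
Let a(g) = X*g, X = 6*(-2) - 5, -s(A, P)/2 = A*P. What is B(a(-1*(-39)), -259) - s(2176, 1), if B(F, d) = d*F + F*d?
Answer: 347786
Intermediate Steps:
s(A, P) = -2*A*P
X = -17 (X = -12 - 5 = -17)
a(g) = -17*g
B(F, d) = 2*F*d (B(F, d) = F*d + F*d = 2*F*d)
B(a(-1*(-39)), -259) - s(2176, 1) = 2*(-(-17)*(-39))*(-259) - (-2)*2176 = 2*(-17*39)*(-259) - 1*(-4352) = 2*(-663)*(-259) + 4352 = 343434 + 4352 = 347786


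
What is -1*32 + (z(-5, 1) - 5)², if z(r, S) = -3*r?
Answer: 68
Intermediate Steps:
-1*32 + (z(-5, 1) - 5)² = -1*32 + (-3*(-5) - 5)² = -32 + (15 - 5)² = -32 + 10² = -32 + 100 = 68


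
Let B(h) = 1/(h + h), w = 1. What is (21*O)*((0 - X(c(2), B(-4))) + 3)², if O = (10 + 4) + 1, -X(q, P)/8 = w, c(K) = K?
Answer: 38115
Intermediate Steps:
B(h) = 1/(2*h)
X(q, P) = -8 (X(q, P) = -8*1 = -8)
O = 15 (O = 14 + 1 = 15)
(21*O)*((0 - X(c(2), B(-4))) + 3)² = (21*15)*((0 - 1*(-8)) + 3)² = 315*((0 + 8) + 3)² = 315*(8 + 3)² = 315*11² = 315*121 = 38115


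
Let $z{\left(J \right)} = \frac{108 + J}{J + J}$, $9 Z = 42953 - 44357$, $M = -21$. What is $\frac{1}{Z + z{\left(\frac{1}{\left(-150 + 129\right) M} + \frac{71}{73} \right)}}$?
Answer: $- \frac{15692}{1570895} \approx -0.0099892$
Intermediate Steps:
$Z = -156$ ($Z = \frac{42953 - 44357}{9} = \frac{1}{9} \left(-1404\right) = -156$)
$z{\left(J \right)} = \frac{108 + J}{2 J}$
$\frac{1}{Z + z{\left(\frac{1}{\left(-150 + 129\right) M} + \frac{71}{73} \right)}} = \frac{1}{-156 + \frac{108 + \left(\frac{1}{\left(-150 + 129\right) \left(-21\right)} + \frac{71}{73}\right)}{2 \left(\frac{1}{\left(-150 + 129\right) \left(-21\right)} + \frac{71}{73}\right)}} = \frac{1}{-156 + \frac{108 + \left(\frac{1}{-21} \left(- \frac{1}{21}\right) + 71 \cdot \frac{1}{73}\right)}{2 \left(\frac{1}{-21} \left(- \frac{1}{21}\right) + 71 \cdot \frac{1}{73}\right)}} = \frac{1}{-156 + \frac{108 + \left(\left(- \frac{1}{21}\right) \left(- \frac{1}{21}\right) + \frac{71}{73}\right)}{2 \left(\left(- \frac{1}{21}\right) \left(- \frac{1}{21}\right) + \frac{71}{73}\right)}} = \frac{1}{-156 + \frac{108 + \left(\frac{1}{441} + \frac{71}{73}\right)}{2 \left(\frac{1}{441} + \frac{71}{73}\right)}} = \frac{1}{-156 + \frac{108 + \frac{31384}{32193}}{2 \cdot \frac{31384}{32193}}} = \frac{1}{-156 + \frac{1}{2} \cdot \frac{32193}{31384} \cdot \frac{3508228}{32193}} = \frac{1}{-156 + \frac{877057}{15692}} = \frac{1}{- \frac{1570895}{15692}} = - \frac{15692}{1570895}$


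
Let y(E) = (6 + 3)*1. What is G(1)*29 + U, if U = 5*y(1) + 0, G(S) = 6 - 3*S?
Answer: 132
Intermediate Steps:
y(E) = 9 (y(E) = 9*1 = 9)
U = 45 (U = 5*9 + 0 = 45 + 0 = 45)
G(1)*29 + U = (6 - 3*1)*29 + 45 = (6 - 3)*29 + 45 = 3*29 + 45 = 87 + 45 = 132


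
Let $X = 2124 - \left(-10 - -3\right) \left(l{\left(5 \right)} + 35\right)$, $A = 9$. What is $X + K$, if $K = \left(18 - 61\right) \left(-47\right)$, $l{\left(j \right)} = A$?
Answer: $4453$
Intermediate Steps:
$l{\left(j \right)} = 9$
$K = 2021$ ($K = \left(-43\right) \left(-47\right) = 2021$)
$X = 2432$ ($X = 2124 - \left(-10 - -3\right) \left(9 + 35\right) = 2124 - \left(-10 + 3\right) 44 = 2124 - \left(-7\right) 44 = 2124 - -308 = 2124 + 308 = 2432$)
$X + K = 2432 + 2021 = 4453$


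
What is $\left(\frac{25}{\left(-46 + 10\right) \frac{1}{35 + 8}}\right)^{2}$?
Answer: $\frac{1155625}{1296} \approx 891.69$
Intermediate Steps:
$\left(\frac{25}{\left(-46 + 10\right) \frac{1}{35 + 8}}\right)^{2} = \left(\frac{25}{\left(-36\right) \frac{1}{43}}\right)^{2} = \left(\frac{25}{- \frac{36}{43}}\right)^{2} = \left(25 \left(- \frac{43}{36}\right)\right)^{2} = \left(- \frac{1075}{36}\right)^{2} = \frac{1155625}{1296}$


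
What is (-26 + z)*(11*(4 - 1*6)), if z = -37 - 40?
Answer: 2266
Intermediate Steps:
z = -77
(-26 + z)*(11*(4 - 1*6)) = (-26 - 77)*(11*(4 - 1*6)) = -1133*(4 - 6) = -1133*(-2) = -103*(-22) = 2266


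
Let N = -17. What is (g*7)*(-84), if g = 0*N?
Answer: 0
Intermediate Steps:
g = 0 (g = 0*(-17) = 0)
(g*7)*(-84) = (0*7)*(-84) = 0*(-84) = 0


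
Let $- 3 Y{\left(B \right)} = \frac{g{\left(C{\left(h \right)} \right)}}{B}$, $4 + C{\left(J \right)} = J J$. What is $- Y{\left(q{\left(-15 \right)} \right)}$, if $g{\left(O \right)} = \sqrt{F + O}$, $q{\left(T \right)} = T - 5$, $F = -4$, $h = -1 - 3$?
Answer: $- \frac{\sqrt{2}}{30} \approx -0.04714$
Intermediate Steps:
$h = -4$
$C{\left(J \right)} = -4 + J^{2}$ ($C{\left(J \right)} = -4 + J J = -4 + J^{2}$)
$q{\left(T \right)} = -5 + T$ ($q{\left(T \right)} = T - 5 = -5 + T$)
$g{\left(O \right)} = \sqrt{-4 + O}$
$Y{\left(B \right)} = - \frac{2 \sqrt{2}}{3 B}$ ($Y{\left(B \right)} = - \frac{\sqrt{-4 - \left(4 - \left(-4\right)^{2}\right)} \frac{1}{B}}{3} = - \frac{\sqrt{-4 + \left(-4 + 16\right)} \frac{1}{B}}{3} = - \frac{\sqrt{-4 + 12} \frac{1}{B}}{3} = - \frac{\sqrt{8} \frac{1}{B}}{3} = - \frac{2 \sqrt{2} \frac{1}{B}}{3} = - \frac{2 \sqrt{2}}{3 B}$)
$- Y{\left(q{\left(-15 \right)} \right)} = - \frac{\left(-2\right) \sqrt{2}}{3 \left(-5 - 15\right)} = - \frac{\left(-2\right) \sqrt{2}}{3 \left(-20\right)} = - \frac{\left(-2\right) \sqrt{2} \left(-1\right)}{3 \cdot 20} = - \frac{\sqrt{2}}{30}$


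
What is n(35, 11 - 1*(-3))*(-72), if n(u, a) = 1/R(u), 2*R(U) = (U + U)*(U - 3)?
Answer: -9/140 ≈ -0.064286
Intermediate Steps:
R(U) = U*(-3 + U) (R(U) = ((U + U)*(U - 3))/2 = ((2*U)*(-3 + U))/2 = (2*U*(-3 + U))/2 = U*(-3 + U))
n(u, a) = 1/(u*(-3 + u))
n(35, 11 - 1*(-3))*(-72) = (1/(35*(-3 + 35)))*(-72) = ((1/35)/32)*(-72) = ((1/35)*(1/32))*(-72) = (1/1120)*(-72) = -9/140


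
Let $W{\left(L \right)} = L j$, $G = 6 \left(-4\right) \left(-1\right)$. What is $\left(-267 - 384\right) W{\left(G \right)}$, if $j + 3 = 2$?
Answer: $15624$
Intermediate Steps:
$j = -1$ ($j = -3 + 2 = -1$)
$G = 24$ ($G = \left(-24\right) \left(-1\right) = 24$)
$W{\left(L \right)} = - L$ ($W{\left(L \right)} = L \left(-1\right) = - L$)
$\left(-267 - 384\right) W{\left(G \right)} = \left(-267 - 384\right) \left(\left(-1\right) 24\right) = \left(-651\right) \left(-24\right) = 15624$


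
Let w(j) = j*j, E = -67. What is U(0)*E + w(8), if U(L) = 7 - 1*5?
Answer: -70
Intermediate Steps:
U(L) = 2 (U(L) = 7 - 5 = 2)
w(j) = j²
U(0)*E + w(8) = 2*(-67) + 8² = -134 + 64 = -70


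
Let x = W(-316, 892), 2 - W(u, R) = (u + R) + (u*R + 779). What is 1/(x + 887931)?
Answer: 1/1168450 ≈ 8.5583e-7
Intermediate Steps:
W(u, R) = -777 - R - u - R*u (W(u, R) = 2 - ((u + R) + (u*R + 779)) = 2 - ((R + u) + (R*u + 779)) = 2 - ((R + u) + (779 + R*u)) = 2 - (779 + R + u + R*u) = 2 + (-779 - R - u - R*u) = -777 - R - u - R*u)
x = 280519 (x = -777 - 1*892 - 1*(-316) - 1*892*(-316) = -777 - 892 + 316 + 281872 = 280519)
1/(x + 887931) = 1/(280519 + 887931) = 1/1168450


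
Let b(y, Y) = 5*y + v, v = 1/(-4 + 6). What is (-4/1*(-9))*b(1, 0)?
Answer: 198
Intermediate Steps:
v = 1/2 ≈ 0.50000
b(y, Y) = 1/2 + 5*y (b(y, Y) = 5*y + 1/2 = 1/2 + 5*y)
(-4/1*(-9))*b(1, 0) = (-4/1*(-9))*(1/2 + 5*1) = (-4*1*(-9))*(1/2 + 5) = -4*(-9)*(11/2) = 36*(11/2) = 198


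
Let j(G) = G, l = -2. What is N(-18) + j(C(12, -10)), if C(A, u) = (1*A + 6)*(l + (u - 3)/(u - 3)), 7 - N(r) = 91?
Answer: -102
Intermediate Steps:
N(r) = -84 (N(r) = 7 - 1*91 = 7 - 91 = -84)
C(A, u) = -6 - A (C(A, u) = (1*A + 6)*(-2 + (u - 3)/(u - 3)) = (A + 6)*(-2 + (-3 + u)/(-3 + u)) = (6 + A)*(-2 + 1) = (6 + A)*(-1) = -6 - A)
N(-18) + j(C(12, -10)) = -84 + (-6 - 1*12) = -84 + (-6 - 12) = -84 - 18 = -102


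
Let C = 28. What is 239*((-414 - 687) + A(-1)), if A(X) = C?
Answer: -256447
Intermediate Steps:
A(X) = 28
239*((-414 - 687) + A(-1)) = 239*((-414 - 687) + 28) = 239*(-1101 + 28) = 239*(-1073) = -256447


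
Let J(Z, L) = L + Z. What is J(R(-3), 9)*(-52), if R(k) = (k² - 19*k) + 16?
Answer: -4732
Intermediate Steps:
R(k) = 16 + k² - 19*k
J(R(-3), 9)*(-52) = (9 + (16 + (-3)² - 19*(-3)))*(-52) = (9 + (16 + 9 + 57))*(-52) = (9 + 82)*(-52) = 91*(-52) = -4732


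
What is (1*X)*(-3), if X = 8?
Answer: -24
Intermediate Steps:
(1*X)*(-3) = (1*8)*(-3) = 8*(-3) = -24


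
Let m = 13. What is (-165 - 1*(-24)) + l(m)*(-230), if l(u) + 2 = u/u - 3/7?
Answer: 1313/7 ≈ 187.57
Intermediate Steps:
l(u) = -10/7 (l(u) = -2 + (u/u - 3/7) = -2 + (1 - 3*1/7) = -2 + (1 - 3/7) = -2 + 4/7 = -10/7)
(-165 - 1*(-24)) + l(m)*(-230) = (-165 - 1*(-24)) - 10/7*(-230) = (-165 + 24) + 2300/7 = -141 + 2300/7 = 1313/7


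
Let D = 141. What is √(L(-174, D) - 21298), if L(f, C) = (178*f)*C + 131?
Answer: I*√4388219 ≈ 2094.8*I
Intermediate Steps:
L(f, C) = 131 + 178*C*f (L(f, C) = 178*C*f + 131 = 131 + 178*C*f)
√(L(-174, D) - 21298) = √((131 + 178*141*(-174)) - 21298) = √((131 - 4367052) - 21298) = √(-4366921 - 21298) = √(-4388219) = I*√4388219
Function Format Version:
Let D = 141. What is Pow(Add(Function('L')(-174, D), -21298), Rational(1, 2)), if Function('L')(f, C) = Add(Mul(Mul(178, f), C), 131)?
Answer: Mul(I, Pow(4388219, Rational(1, 2))) ≈ Mul(2094.8, I)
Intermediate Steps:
Function('L')(f, C) = Add(131, Mul(178, C, f)) (Function('L')(f, C) = Add(Mul(178, C, f), 131) = Add(131, Mul(178, C, f)))
Pow(Add(Function('L')(-174, D), -21298), Rational(1, 2)) = Pow(Add(Add(131, Mul(178, 141, -174)), -21298), Rational(1, 2)) = Pow(Add(Add(131, -4367052), -21298), Rational(1, 2)) = Pow(Add(-4366921, -21298), Rational(1, 2)) = Pow(-4388219, Rational(1, 2)) = Mul(I, Pow(4388219, Rational(1, 2)))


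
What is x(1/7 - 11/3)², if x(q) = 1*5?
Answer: 25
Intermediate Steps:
x(q) = 5
x(1/7 - 11/3)² = 5² = 25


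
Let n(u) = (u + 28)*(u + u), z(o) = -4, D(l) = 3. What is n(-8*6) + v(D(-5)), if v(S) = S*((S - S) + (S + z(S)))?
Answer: 1917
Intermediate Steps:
n(u) = 2*u*(28 + u) (n(u) = (28 + u)*(2*u) = 2*u*(28 + u))
v(S) = S*(-4 + S) (v(S) = S*((S - S) + (S - 4)) = S*(0 + (-4 + S)) = S*(-4 + S))
n(-8*6) + v(D(-5)) = 2*(-8*6)*(28 - 8*6) + 3*(-4 + 3) = 2*(-48)*(28 - 48) + 3*(-1) = 2*(-48)*(-20) - 3 = 1920 - 3 = 1917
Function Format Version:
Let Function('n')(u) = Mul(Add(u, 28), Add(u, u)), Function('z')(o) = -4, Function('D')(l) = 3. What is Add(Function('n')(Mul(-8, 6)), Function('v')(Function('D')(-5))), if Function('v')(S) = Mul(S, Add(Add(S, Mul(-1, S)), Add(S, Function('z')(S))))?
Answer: 1917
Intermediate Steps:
Function('n')(u) = Mul(2, u, Add(28, u)) (Function('n')(u) = Mul(Add(28, u), Mul(2, u)) = Mul(2, u, Add(28, u)))
Function('v')(S) = Mul(S, Add(-4, S)) (Function('v')(S) = Mul(S, Add(Add(S, Mul(-1, S)), Add(S, -4))) = Mul(S, Add(0, Add(-4, S))) = Mul(S, Add(-4, S)))
Add(Function('n')(Mul(-8, 6)), Function('v')(Function('D')(-5))) = Add(Mul(2, Mul(-8, 6), Add(28, Mul(-8, 6))), Mul(3, Add(-4, 3))) = Add(Mul(2, -48, Add(28, -48)), Mul(3, -1)) = Add(Mul(2, -48, -20), -3) = Add(1920, -3) = 1917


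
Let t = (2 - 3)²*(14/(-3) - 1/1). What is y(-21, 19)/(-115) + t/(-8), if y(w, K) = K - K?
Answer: 17/24 ≈ 0.70833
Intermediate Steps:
y(w, K) = 0
t = -17/3 (t = (-1)²*(14*(-⅓) - 1*1) = 1*(-14/3 - 1) = 1*(-17/3) = -17/3 ≈ -5.6667)
y(-21, 19)/(-115) + t/(-8) = 0/(-115) - 17/3/(-8) = 0*(-1/115) - 17/3*(-⅛) = 0 + 17/24 = 17/24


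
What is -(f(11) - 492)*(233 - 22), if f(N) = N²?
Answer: 78281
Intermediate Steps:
-(f(11) - 492)*(233 - 22) = -(11² - 492)*(233 - 22) = -(121 - 492)*211 = -(-371)*211 = -1*(-78281) = 78281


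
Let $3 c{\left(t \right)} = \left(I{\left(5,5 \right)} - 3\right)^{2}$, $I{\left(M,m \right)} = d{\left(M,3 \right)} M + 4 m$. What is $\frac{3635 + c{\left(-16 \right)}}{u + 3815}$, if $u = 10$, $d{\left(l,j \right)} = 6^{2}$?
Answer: $\frac{49714}{11475} \approx 4.3324$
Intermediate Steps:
$d{\left(l,j \right)} = 36$
$I{\left(M,m \right)} = 4 m + 36 M$ ($I{\left(M,m \right)} = 36 M + 4 m = 4 m + 36 M$)
$c{\left(t \right)} = \frac{38809}{3}$ ($c{\left(t \right)} = \frac{\left(\left(4 \cdot 5 + 36 \cdot 5\right) - 3\right)^{2}}{3} = \frac{\left(\left(20 + 180\right) - 3\right)^{2}}{3} = \frac{\left(200 - 3\right)^{2}}{3} = \frac{197^{2}}{3} = \frac{1}{3} \cdot 38809 = \frac{38809}{3}$)
$\frac{3635 + c{\left(-16 \right)}}{u + 3815} = \frac{3635 + \frac{38809}{3}}{10 + 3815} = \frac{49714}{3 \cdot 3825} = \frac{49714}{3} \cdot \frac{1}{3825} = \frac{49714}{11475}$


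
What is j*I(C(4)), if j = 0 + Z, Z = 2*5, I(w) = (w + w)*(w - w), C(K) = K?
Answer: 0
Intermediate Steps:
I(w) = 0 (I(w) = (2*w)*0 = 0)
Z = 10
j = 10 (j = 0 + 10 = 10)
j*I(C(4)) = 10*0 = 0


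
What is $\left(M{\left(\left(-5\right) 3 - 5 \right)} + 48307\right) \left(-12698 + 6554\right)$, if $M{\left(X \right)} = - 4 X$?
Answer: $-297289728$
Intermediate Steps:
$\left(M{\left(\left(-5\right) 3 - 5 \right)} + 48307\right) \left(-12698 + 6554\right) = \left(- 4 \left(\left(-5\right) 3 - 5\right) + 48307\right) \left(-12698 + 6554\right) = \left(- 4 \left(-15 - 5\right) + 48307\right) \left(-6144\right) = \left(\left(-4\right) \left(-20\right) + 48307\right) \left(-6144\right) = \left(80 + 48307\right) \left(-6144\right) = 48387 \left(-6144\right) = -297289728$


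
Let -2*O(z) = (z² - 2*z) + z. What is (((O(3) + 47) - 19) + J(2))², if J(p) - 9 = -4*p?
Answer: 676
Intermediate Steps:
O(z) = z/2 - z²/2 (O(z) = -((z² - 2*z) + z)/2 = -(z² - z)/2 = z/2 - z²/2)
J(p) = 9 - 4*p
(((O(3) + 47) - 19) + J(2))² = ((((½)*3*(1 - 1*3) + 47) - 19) + (9 - 4*2))² = ((((½)*3*(1 - 3) + 47) - 19) + (9 - 8))² = ((((½)*3*(-2) + 47) - 19) + 1)² = (((-3 + 47) - 19) + 1)² = ((44 - 19) + 1)² = (25 + 1)² = 26² = 676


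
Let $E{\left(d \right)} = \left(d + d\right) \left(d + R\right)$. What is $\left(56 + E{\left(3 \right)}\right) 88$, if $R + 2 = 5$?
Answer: $8096$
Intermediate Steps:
$R = 3$ ($R = -2 + 5 = 3$)
$E{\left(d \right)} = 2 d \left(3 + d\right)$ ($E{\left(d \right)} = \left(d + d\right) \left(d + 3\right) = 2 d \left(3 + d\right)$)
$\left(56 + E{\left(3 \right)}\right) 88 = \left(56 + 2 \cdot 3 \left(3 + 3\right)\right) 88 = \left(56 + 2 \cdot 3 \cdot 6\right) 88 = \left(56 + 36\right) 88 = 92 \cdot 88 = 8096$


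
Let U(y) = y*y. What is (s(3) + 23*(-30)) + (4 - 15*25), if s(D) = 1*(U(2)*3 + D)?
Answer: -1046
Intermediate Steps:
U(y) = y²
s(D) = 12 + D (s(D) = 1*(2²*3 + D) = 1*(4*3 + D) = 1*(12 + D) = 12 + D)
(s(3) + 23*(-30)) + (4 - 15*25) = ((12 + 3) + 23*(-30)) + (4 - 15*25) = (15 - 690) + (4 - 375) = -675 - 371 = -1046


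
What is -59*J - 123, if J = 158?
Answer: -9445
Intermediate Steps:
-59*J - 123 = -59*158 - 123 = -9322 - 123 = -9445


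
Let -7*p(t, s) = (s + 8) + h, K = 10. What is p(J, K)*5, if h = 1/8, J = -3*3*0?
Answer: -725/56 ≈ -12.946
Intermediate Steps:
J = 0 (J = -9*0 = 0)
h = 1/8 ≈ 0.12500
p(t, s) = -65/56 - s/7 (p(t, s) = -((s + 8) + 1/8)/7 = -((8 + s) + 1/8)/7 = -(65/8 + s)/7 = -65/56 - s/7)
p(J, K)*5 = (-65/56 - 1/7*10)*5 = (-65/56 - 10/7)*5 = -145/56*5 = -725/56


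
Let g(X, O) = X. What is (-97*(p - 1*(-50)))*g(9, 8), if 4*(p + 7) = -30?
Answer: -61983/2 ≈ -30992.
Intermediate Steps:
p = -29/2 (p = -7 + (1/4)*(-30) = -7 - 15/2 = -29/2 ≈ -14.500)
(-97*(p - 1*(-50)))*g(9, 8) = -97*(-29/2 - 1*(-50))*9 = -97*(-29/2 + 50)*9 = -97*71/2*9 = -6887/2*9 = -61983/2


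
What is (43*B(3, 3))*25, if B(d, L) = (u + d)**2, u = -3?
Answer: 0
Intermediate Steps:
B(d, L) = (-3 + d)**2
(43*B(3, 3))*25 = (43*(-3 + 3)**2)*25 = (43*0**2)*25 = (43*0)*25 = 0*25 = 0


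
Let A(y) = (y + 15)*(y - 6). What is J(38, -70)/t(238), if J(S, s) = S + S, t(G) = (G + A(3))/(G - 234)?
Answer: 38/23 ≈ 1.6522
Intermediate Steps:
A(y) = (-6 + y)*(15 + y) (A(y) = (15 + y)*(-6 + y) = (-6 + y)*(15 + y))
t(G) = (-54 + G)/(-234 + G) (t(G) = (G + (-90 + 3² + 9*3))/(G - 234) = (G + (-90 + 9 + 27))/(-234 + G) = (G - 54)/(-234 + G) = (-54 + G)/(-234 + G))
J(S, s) = 2*S
J(38, -70)/t(238) = (2*38)/(((-54 + 238)/(-234 + 238))) = 76/((184/4)) = 76/(((¼)*184)) = 76/46 = 76*(1/46) = 38/23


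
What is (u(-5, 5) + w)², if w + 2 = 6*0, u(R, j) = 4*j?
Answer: 324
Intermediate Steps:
w = -2 (w = -2 + 6*0 = -2 + 0 = -2)
(u(-5, 5) + w)² = (4*5 - 2)² = (20 - 2)² = 18² = 324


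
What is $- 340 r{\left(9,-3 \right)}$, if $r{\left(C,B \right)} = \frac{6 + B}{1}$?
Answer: $-1020$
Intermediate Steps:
$r{\left(C,B \right)} = 6 + B$ ($r{\left(C,B \right)} = \left(6 + B\right) 1 = 6 + B$)
$- 340 r{\left(9,-3 \right)} = - 340 \left(6 - 3\right) = \left(-340\right) 3 = -1020$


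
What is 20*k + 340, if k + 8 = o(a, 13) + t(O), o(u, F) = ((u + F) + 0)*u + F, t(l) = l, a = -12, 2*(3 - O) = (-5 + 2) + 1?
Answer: 280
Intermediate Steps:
O = 4 (O = 3 - ((-5 + 2) + 1)/2 = 3 - (-3 + 1)/2 = 3 - 1/2*(-2) = 3 + 1 = 4)
o(u, F) = F + u*(F + u) (o(u, F) = ((F + u) + 0)*u + F = (F + u)*u + F = u*(F + u) + F = F + u*(F + u))
k = -3 (k = -8 + ((13 + (-12)**2 + 13*(-12)) + 4) = -8 + ((13 + 144 - 156) + 4) = -8 + (1 + 4) = -8 + 5 = -3)
20*k + 340 = 20*(-3) + 340 = -60 + 340 = 280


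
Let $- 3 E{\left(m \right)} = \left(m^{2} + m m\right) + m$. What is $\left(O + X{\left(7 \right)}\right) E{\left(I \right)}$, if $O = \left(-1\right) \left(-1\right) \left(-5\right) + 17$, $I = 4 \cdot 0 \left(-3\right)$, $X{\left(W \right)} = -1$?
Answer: $0$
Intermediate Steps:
$I = 0$ ($I = 0 \left(-3\right) = 0$)
$E{\left(m \right)} = - \frac{2 m^{2}}{3} - \frac{m}{3}$ ($E{\left(m \right)} = - \frac{\left(m^{2} + m m\right) + m}{3} = - \frac{\left(m^{2} + m^{2}\right) + m}{3} = - \frac{2 m^{2} + m}{3} = - \frac{m + 2 m^{2}}{3} = - \frac{2 m^{2}}{3} - \frac{m}{3}$)
$O = 12$ ($O = 1 \left(-5\right) + 17 = -5 + 17 = 12$)
$\left(O + X{\left(7 \right)}\right) E{\left(I \right)} = \left(12 - 1\right) \left(\left(- \frac{1}{3}\right) 0 \left(1 + 2 \cdot 0\right)\right) = 11 \left(\left(- \frac{1}{3}\right) 0 \left(1 + 0\right)\right) = 11 \left(\left(- \frac{1}{3}\right) 0 \cdot 1\right) = 11 \cdot 0 = 0$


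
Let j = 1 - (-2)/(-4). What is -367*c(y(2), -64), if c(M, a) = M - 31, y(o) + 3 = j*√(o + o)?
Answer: 12111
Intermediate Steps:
j = ½ (j = 1 - (-2)*(-1)/4 = 1 - 1*½ = 1 - ½ = ½ ≈ 0.50000)
y(o) = -3 + √2*√o/2 (y(o) = -3 + √(o + o)/2 = -3 + √(2*o)/2 = -3 + (√2*√o)/2 = -3 + √2*√o/2)
c(M, a) = -31 + M
-367*c(y(2), -64) = -367*(-31 + (-3 + √2*√2/2)) = -367*(-31 + (-3 + 1)) = -367*(-31 - 2) = -367*(-33) = 12111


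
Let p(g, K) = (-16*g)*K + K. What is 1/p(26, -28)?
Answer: 1/11620 ≈ 8.6059e-5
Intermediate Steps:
p(g, K) = K - 16*K*g (p(g, K) = -16*K*g + K = K - 16*K*g)
1/p(26, -28) = 1/(-28*(1 - 16*26)) = 1/(-28*(1 - 416)) = 1/(-28*(-415)) = 1/11620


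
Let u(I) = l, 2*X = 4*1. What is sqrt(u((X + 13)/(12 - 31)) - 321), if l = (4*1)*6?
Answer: 3*I*sqrt(33) ≈ 17.234*I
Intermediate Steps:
X = 2 (X = (4*1)/2 = (1/2)*4 = 2)
l = 24 (l = 4*6 = 24)
u(I) = 24
sqrt(u((X + 13)/(12 - 31)) - 321) = sqrt(24 - 321) = sqrt(-297) = 3*I*sqrt(33)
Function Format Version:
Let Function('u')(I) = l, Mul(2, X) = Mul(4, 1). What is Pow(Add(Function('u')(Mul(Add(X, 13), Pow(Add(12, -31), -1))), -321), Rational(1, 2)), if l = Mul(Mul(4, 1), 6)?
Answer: Mul(3, I, Pow(33, Rational(1, 2))) ≈ Mul(17.234, I)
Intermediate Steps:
X = 2 (X = Mul(Rational(1, 2), Mul(4, 1)) = Mul(Rational(1, 2), 4) = 2)
l = 24 (l = Mul(4, 6) = 24)
Function('u')(I) = 24
Pow(Add(Function('u')(Mul(Add(X, 13), Pow(Add(12, -31), -1))), -321), Rational(1, 2)) = Pow(Add(24, -321), Rational(1, 2)) = Pow(-297, Rational(1, 2)) = Mul(3, I, Pow(33, Rational(1, 2)))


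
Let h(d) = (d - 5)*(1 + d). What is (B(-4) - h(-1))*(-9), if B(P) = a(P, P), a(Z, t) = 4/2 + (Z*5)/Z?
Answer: -63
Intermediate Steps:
h(d) = (1 + d)*(-5 + d) (h(d) = (-5 + d)*(1 + d) = (1 + d)*(-5 + d))
a(Z, t) = 7 (a(Z, t) = 4*(½) + (5*Z)/Z = 2 + 5 = 7)
B(P) = 7
(B(-4) - h(-1))*(-9) = (7 - (-5 + (-1)² - 4*(-1)))*(-9) = (7 - (-5 + 1 + 4))*(-9) = (7 - 1*0)*(-9) = (7 + 0)*(-9) = 7*(-9) = -63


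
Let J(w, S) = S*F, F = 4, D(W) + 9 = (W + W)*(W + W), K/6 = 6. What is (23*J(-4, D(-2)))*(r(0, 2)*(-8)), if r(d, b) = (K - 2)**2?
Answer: -5955712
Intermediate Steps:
K = 36 (K = 6*6 = 36)
r(d, b) = 1156 (r(d, b) = (36 - 2)**2 = 34**2 = 1156)
D(W) = -9 + 4*W**2 (D(W) = -9 + (W + W)*(W + W) = -9 + (2*W)*(2*W) = -9 + 4*W**2)
J(w, S) = 4*S (J(w, S) = S*4 = 4*S)
(23*J(-4, D(-2)))*(r(0, 2)*(-8)) = (23*(4*(-9 + 4*(-2)**2)))*(1156*(-8)) = (23*(4*(-9 + 4*4)))*(-9248) = (23*(4*(-9 + 16)))*(-9248) = (23*(4*7))*(-9248) = (23*28)*(-9248) = 644*(-9248) = -5955712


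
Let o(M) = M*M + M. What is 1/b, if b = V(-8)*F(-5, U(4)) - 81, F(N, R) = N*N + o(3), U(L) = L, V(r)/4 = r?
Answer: -1/1265 ≈ -0.00079051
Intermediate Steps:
V(r) = 4*r
o(M) = M + M² (o(M) = M² + M = M + M²)
F(N, R) = 12 + N² (F(N, R) = N*N + 3*(1 + 3) = N² + 3*4 = N² + 12 = 12 + N²)
b = -1265 (b = (4*(-8))*(12 + (-5)²) - 81 = -32*(12 + 25) - 81 = -32*37 - 81 = -1184 - 81 = -1265)
1/b = 1/(-1265) = -1/1265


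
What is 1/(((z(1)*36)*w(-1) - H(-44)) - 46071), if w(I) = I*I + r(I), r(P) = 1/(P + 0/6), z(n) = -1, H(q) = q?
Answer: -1/46027 ≈ -2.1726e-5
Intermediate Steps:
r(P) = 1/P (r(P) = 1/(P + 0*(⅙)) = 1/(P + 0) = 1/P)
w(I) = 1/I + I² (w(I) = I*I + 1/I = I² + 1/I = 1/I + I²)
1/(((z(1)*36)*w(-1) - H(-44)) - 46071) = 1/(((-1*36)*((1 + (-1)³)/(-1)) - 1*(-44)) - 46071) = 1/((-(-36)*(1 - 1) + 44) - 46071) = 1/((-(-36)*0 + 44) - 46071) = 1/((-36*0 + 44) - 46071) = 1/((0 + 44) - 46071) = 1/(44 - 46071) = 1/(-46027) = -1/46027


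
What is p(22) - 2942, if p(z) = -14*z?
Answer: -3250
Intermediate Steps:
p(22) - 2942 = -14*22 - 2942 = -308 - 2942 = -3250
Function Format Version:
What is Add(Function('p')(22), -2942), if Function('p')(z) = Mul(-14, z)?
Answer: -3250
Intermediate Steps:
Add(Function('p')(22), -2942) = Add(Mul(-14, 22), -2942) = Add(-308, -2942) = -3250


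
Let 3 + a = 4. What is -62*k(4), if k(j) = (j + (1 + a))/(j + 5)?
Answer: -124/3 ≈ -41.333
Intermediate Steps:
a = 1 (a = -3 + 4 = 1)
k(j) = (2 + j)/(5 + j) (k(j) = (j + (1 + 1))/(j + 5) = (j + 2)/(5 + j) = (2 + j)/(5 + j))
-62*k(4) = -62*(2 + 4)/(5 + 4) = -62*6/9 = -62*⅔ = -124/3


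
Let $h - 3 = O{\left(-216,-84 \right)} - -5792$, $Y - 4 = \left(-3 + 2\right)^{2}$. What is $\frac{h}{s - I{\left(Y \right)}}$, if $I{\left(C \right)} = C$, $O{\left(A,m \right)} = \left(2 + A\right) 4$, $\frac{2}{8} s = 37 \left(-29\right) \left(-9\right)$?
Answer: $\frac{4939}{38623} \approx 0.12788$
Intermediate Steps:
$Y = 5$ ($Y = 4 + \left(-3 + 2\right)^{2} = 4 + \left(-1\right)^{2} = 4 + 1 = 5$)
$s = 38628$ ($s = 4 \cdot 37 \left(-29\right) \left(-9\right) = 4 \left(\left(-1073\right) \left(-9\right)\right) = 4 \cdot 9657 = 38628$)
$O{\left(A,m \right)} = 8 + 4 A$
$h = 4939$ ($h = 3 + \left(\left(8 + 4 \left(-216\right)\right) - -5792\right) = 3 + \left(\left(8 - 864\right) + 5792\right) = 3 + \left(-856 + 5792\right) = 3 + 4936 = 4939$)
$\frac{h}{s - I{\left(Y \right)}} = \frac{4939}{38628 - 5} = \frac{4939}{38623}$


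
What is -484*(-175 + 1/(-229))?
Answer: 19396784/229 ≈ 84702.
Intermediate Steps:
-484*(-175 + 1/(-229)) = -484*(-175 - 1/229) = -484*(-40076/229) = 19396784/229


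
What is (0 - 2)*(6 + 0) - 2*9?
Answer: -30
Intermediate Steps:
(0 - 2)*(6 + 0) - 2*9 = -2*6 - 18 = -12 - 18 = -30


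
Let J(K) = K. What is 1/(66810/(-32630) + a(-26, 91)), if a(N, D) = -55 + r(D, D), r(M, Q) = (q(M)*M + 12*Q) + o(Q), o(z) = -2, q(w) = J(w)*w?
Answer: 3263/2462272697 ≈ 1.3252e-6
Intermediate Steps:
q(w) = w² (q(w) = w*w = w²)
r(M, Q) = -2 + M³ + 12*Q (r(M, Q) = (M²*M + 12*Q) - 2 = (M³ + 12*Q) - 2 = -2 + M³ + 12*Q)
a(N, D) = -57 + D³ + 12*D (a(N, D) = -55 + (-2 + D³ + 12*D) = -57 + D³ + 12*D)
1/(66810/(-32630) + a(-26, 91)) = 1/(66810/(-32630) + (-57 + 91³ + 12*91)) = 1/(66810*(-1/32630) + (-57 + 753571 + 1092)) = 1/(-6681/3263 + 754606) = 1/(2462272697/3263) = 3263/2462272697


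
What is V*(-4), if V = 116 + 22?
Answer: -552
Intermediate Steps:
V = 138
V*(-4) = 138*(-4) = -552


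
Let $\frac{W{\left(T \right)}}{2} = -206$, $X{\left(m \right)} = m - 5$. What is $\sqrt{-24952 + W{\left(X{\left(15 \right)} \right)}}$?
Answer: $2 i \sqrt{6341} \approx 159.26 i$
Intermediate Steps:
$X{\left(m \right)} = -5 + m$ ($X{\left(m \right)} = m - 5 = -5 + m$)
$W{\left(T \right)} = -412$ ($W{\left(T \right)} = 2 \left(-206\right) = -412$)
$\sqrt{-24952 + W{\left(X{\left(15 \right)} \right)}} = \sqrt{-24952 - 412} = \sqrt{-25364} = 2 i \sqrt{6341}$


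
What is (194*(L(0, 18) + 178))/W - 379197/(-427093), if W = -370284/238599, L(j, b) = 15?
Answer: -635891293515591/26357617402 ≈ -24126.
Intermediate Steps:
W = -123428/79533 (W = -370284*1/238599 = -123428/79533 ≈ -1.5519)
(194*(L(0, 18) + 178))/W - 379197/(-427093) = (194*(15 + 178))/(-123428/79533) - 379197/(-427093) = (194*193)*(-79533/123428) - 379197*(-1/427093) = 37442*(-79533/123428) + 379197/427093 = -1488937293/61714 + 379197/427093 = -635891293515591/26357617402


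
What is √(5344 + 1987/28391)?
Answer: √4307581632981/28391 ≈ 73.103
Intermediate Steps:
√(5344 + 1987/28391) = √(151723491/28391) = √4307581632981/28391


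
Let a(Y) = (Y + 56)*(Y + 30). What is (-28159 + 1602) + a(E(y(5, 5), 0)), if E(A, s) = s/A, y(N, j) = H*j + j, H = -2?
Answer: -24877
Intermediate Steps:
y(N, j) = -j (y(N, j) = -2*j + j = -j)
a(Y) = (30 + Y)*(56 + Y) (a(Y) = (56 + Y)*(30 + Y) = (30 + Y)*(56 + Y))
(-28159 + 1602) + a(E(y(5, 5), 0)) = (-28159 + 1602) + (1680 + (0/((-1*5)))**2 + 86*(0/((-1*5)))) = -26557 + (1680 + (0/(-5))**2 + 86*(0/(-5))) = -26557 + (1680 + (0*(-1/5))**2 + 86*(0*(-1/5))) = -26557 + (1680 + 0**2 + 86*0) = -26557 + (1680 + 0 + 0) = -26557 + 1680 = -24877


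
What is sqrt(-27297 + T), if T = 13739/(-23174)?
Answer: I*sqrt(14659743019558)/23174 ≈ 165.22*I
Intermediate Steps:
T = -13739/23174 (T = 13739*(-1/23174) = -13739/23174 ≈ -0.59286)
sqrt(-27297 + T) = sqrt(-27297 - 13739/23174) = sqrt(-632594417/23174) = I*sqrt(14659743019558)/23174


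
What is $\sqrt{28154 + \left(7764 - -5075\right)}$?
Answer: $\sqrt{40993} \approx 202.47$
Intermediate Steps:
$\sqrt{28154 + \left(7764 - -5075\right)} = \sqrt{28154 + \left(7764 + 5075\right)} = \sqrt{28154 + 12839} = \sqrt{40993}$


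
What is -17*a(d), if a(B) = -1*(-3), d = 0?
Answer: -51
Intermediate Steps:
a(B) = 3
-17*a(d) = -17*3 = -51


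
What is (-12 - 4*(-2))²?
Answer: 16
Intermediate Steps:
(-12 - 4*(-2))² = (-12 + 8)² = (-4)² = 16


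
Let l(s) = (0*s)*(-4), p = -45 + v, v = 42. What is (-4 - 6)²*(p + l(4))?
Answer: -300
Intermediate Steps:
p = -3 (p = -45 + 42 = -3)
l(s) = 0 (l(s) = 0*(-4) = 0)
(-4 - 6)²*(p + l(4)) = (-4 - 6)²*(-3 + 0) = (-10)²*(-3) = 100*(-3) = -300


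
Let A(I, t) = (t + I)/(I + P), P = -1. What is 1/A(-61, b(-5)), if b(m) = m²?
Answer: 31/18 ≈ 1.7222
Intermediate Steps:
A(I, t) = (I + t)/(-1 + I) (A(I, t) = (t + I)/(I - 1) = (I + t)/(-1 + I))
1/A(-61, b(-5)) = 1/((-61 + (-5)²)/(-1 - 61)) = 1/((-61 + 25)/(-62)) = 1/(-1/62*(-36)) = 1/(18/31) = 31/18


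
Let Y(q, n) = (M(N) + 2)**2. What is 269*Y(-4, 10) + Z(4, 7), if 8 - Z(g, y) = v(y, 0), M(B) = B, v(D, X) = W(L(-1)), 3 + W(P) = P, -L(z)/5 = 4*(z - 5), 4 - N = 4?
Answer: 967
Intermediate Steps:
N = 0 (N = 4 - 1*4 = 4 - 4 = 0)
L(z) = 100 - 20*z (L(z) = -20*(z - 5) = -20*(-5 + z) = -5*(-20 + 4*z) = 100 - 20*z)
W(P) = -3 + P
v(D, X) = 117 (v(D, X) = -3 + (100 - 20*(-1)) = -3 + (100 + 20) = -3 + 120 = 117)
Z(g, y) = -109 (Z(g, y) = 8 - 1*117 = 8 - 117 = -109)
Y(q, n) = 4 (Y(q, n) = (0 + 2)**2 = 2**2 = 4)
269*Y(-4, 10) + Z(4, 7) = 269*4 - 109 = 1076 - 109 = 967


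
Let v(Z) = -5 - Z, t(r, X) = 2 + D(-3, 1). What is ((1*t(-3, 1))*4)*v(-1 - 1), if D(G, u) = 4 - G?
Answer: -108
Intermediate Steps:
t(r, X) = 9 (t(r, X) = 2 + (4 - 1*(-3)) = 2 + (4 + 3) = 2 + 7 = 9)
((1*t(-3, 1))*4)*v(-1 - 1) = ((1*9)*4)*(-5 - (-1 - 1)) = (9*4)*(-5 - 1*(-2)) = 36*(-5 + 2) = 36*(-3) = -108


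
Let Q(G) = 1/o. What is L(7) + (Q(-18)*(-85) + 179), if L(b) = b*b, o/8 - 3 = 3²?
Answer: 21803/96 ≈ 227.11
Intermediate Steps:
o = 96 (o = 24 + 8*3² = 24 + 8*9 = 24 + 72 = 96)
L(b) = b²
Q(G) = 1/96
L(7) + (Q(-18)*(-85) + 179) = 7² + ((1/96)*(-85) + 179) = 49 + (-85/96 + 179) = 49 + 17099/96 = 21803/96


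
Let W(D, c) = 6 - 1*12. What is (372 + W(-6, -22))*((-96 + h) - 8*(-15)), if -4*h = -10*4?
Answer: 12444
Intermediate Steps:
h = 10 (h = -(-5)*4/2 = -¼*(-40) = 10)
W(D, c) = -6 (W(D, c) = 6 - 12 = -6)
(372 + W(-6, -22))*((-96 + h) - 8*(-15)) = (372 - 6)*((-96 + 10) - 8*(-15)) = 366*(-86 + 120) = 366*34 = 12444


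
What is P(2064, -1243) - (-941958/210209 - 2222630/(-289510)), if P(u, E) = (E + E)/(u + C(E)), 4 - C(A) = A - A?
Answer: -2516090315213/572061511346 ≈ -4.3983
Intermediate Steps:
C(A) = 4 (C(A) = 4 - (A - A) = 4 - 1*0 = 4 + 0 = 4)
P(u, E) = 2*E/(4 + u) (P(u, E) = (E + E)/(u + 4) = (2*E)/(4 + u) = 2*E/(4 + u))
P(2064, -1243) - (-941958/210209 - 2222630/(-289510)) = 2*(-1243)/(4 + 2064) - (-941958/210209 - 2222630/(-289510)) = 2*(-1243)/2068 - (-941958*1/210209 - 2222630*(-1/289510)) = 2*(-1243)*(1/2068) - (-941958/210209 + 222263/28951) = -113/94 - 1*19451056909/6085760759 = -113/94 - 19451056909/6085760759 = -2516090315213/572061511346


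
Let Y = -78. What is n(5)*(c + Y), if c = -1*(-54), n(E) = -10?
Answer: 240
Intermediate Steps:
c = 54
n(5)*(c + Y) = -10*(54 - 78) = -10*(-24) = 240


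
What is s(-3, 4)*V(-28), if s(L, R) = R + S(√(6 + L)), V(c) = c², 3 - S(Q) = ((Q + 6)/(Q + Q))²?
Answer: 2940 - 784*√3 ≈ 1582.1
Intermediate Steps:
S(Q) = 3 - (6 + Q)²/(4*Q²) (S(Q) = 3 - ((Q + 6)/(Q + Q))² = 3 - ((6 + Q)/((2*Q)))² = 3 - ((6 + Q)*(1/(2*Q)))² = 3 - ((6 + Q)/(2*Q))² = 3 - (6 + Q)²/(4*Q²))
s(L, R) = 3 + R - (6 + √(6 + L))²/(4*(6 + L)) (s(L, R) = R + (3 - (6 + √(6 + L))²/(4*(√(6 + L))²)) = R + (3 - (6 + √(6 + L))²/(4*(6 + L))) = 3 + R - (6 + √(6 + L))²/(4*(6 + L)))
s(-3, 4)*V(-28) = ((-(6 + √(6 - 3))²/4 + (3 + 4)*(6 - 3))/(6 - 3))*(-28)² = ((-(6 + √3)²/4 + 7*3)/3)*784 = ((-(6 + √3)²/4 + 21)/3)*784 = ((21 - (6 + √3)²/4)/3)*784 = (7 - (6 + √3)²/12)*784 = 5488 - 196*(6 + √3)²/3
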